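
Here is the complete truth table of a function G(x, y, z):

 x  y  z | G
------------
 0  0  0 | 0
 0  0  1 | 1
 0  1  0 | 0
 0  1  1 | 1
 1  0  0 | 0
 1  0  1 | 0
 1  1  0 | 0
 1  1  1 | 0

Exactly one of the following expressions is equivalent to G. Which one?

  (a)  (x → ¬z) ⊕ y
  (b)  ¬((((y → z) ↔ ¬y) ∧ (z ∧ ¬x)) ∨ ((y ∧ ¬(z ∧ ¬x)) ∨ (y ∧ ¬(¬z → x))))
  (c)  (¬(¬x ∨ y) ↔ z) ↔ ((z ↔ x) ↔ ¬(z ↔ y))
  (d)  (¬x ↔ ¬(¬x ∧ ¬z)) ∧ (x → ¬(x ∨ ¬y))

d

(a): at (0,0,0) it gives 1, but G = 0 — eliminated.
(b): at (0,0,0) it gives 1, but G = 0 — eliminated.
(c): at (0,1,0) it gives 1, but G = 0 — eliminated.
That leaves (d). Evaluating it on every row reproduces the table of G exactly.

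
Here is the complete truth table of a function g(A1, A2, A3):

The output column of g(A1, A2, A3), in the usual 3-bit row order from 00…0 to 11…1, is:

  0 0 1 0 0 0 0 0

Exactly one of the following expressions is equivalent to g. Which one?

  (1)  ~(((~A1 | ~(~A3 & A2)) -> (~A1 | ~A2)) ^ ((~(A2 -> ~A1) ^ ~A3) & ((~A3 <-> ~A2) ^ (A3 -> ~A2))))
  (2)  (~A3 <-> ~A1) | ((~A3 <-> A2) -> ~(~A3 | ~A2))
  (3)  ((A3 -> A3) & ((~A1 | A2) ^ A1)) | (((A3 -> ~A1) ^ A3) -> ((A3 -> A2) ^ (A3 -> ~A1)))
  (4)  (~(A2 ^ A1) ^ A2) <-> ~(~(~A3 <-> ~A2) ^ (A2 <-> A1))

(2) fails at (0,0,0): the formula yields 1, g is 0.
(3) fails at (0,0,0): the formula yields 1, g is 0.
(4) fails at (0,0,1): the formula yields 1, g is 0.
Only (1) survives; checking it on all 8 rows confirms it matches g.

1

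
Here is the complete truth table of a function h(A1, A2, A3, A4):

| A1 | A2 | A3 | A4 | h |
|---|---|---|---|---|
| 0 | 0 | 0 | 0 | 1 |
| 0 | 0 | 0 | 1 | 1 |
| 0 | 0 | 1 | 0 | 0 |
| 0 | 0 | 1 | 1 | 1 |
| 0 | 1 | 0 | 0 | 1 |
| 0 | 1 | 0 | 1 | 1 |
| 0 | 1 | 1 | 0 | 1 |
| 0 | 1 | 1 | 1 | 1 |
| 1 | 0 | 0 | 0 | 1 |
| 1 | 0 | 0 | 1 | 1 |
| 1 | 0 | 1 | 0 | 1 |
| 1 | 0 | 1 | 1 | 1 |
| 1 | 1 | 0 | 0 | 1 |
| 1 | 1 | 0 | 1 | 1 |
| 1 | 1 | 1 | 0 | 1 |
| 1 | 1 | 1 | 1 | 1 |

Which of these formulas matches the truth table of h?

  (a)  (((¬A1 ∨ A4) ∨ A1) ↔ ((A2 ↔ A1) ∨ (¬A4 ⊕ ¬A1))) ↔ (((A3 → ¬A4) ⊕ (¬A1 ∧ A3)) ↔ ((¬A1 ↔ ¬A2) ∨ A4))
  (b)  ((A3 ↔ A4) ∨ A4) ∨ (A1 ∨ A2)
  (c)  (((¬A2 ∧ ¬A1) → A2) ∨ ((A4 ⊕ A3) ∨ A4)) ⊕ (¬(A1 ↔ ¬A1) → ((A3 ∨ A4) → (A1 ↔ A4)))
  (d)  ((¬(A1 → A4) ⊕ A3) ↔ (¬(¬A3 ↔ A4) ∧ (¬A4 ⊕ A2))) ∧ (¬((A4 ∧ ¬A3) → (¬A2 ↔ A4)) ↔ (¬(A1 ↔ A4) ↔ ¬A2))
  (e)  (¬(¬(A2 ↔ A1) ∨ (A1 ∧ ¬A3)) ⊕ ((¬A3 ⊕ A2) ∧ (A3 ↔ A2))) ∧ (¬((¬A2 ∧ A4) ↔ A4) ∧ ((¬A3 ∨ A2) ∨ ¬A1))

b

(a) disagrees with h on (0,1,1,0) (formula → 0, table → 1); rule it out.
(c) disagrees with h on (0,1,0,0) (formula → 0, table → 1); rule it out.
(d) disagrees with h on (0,0,0,0) (formula → 0, table → 1); rule it out.
(e) disagrees with h on (0,0,0,0) (formula → 0, table → 1); rule it out.
That leaves (b). Evaluating it on every row reproduces the table of h exactly.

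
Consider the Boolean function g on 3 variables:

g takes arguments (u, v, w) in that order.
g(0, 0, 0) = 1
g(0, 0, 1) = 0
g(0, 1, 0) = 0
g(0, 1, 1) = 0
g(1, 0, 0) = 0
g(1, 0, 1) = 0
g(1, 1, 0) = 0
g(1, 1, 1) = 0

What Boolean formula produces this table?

The output is 1 only when every input is 0 — NOR of all inputs.

g(u, v, w) = ~((u | v) | w)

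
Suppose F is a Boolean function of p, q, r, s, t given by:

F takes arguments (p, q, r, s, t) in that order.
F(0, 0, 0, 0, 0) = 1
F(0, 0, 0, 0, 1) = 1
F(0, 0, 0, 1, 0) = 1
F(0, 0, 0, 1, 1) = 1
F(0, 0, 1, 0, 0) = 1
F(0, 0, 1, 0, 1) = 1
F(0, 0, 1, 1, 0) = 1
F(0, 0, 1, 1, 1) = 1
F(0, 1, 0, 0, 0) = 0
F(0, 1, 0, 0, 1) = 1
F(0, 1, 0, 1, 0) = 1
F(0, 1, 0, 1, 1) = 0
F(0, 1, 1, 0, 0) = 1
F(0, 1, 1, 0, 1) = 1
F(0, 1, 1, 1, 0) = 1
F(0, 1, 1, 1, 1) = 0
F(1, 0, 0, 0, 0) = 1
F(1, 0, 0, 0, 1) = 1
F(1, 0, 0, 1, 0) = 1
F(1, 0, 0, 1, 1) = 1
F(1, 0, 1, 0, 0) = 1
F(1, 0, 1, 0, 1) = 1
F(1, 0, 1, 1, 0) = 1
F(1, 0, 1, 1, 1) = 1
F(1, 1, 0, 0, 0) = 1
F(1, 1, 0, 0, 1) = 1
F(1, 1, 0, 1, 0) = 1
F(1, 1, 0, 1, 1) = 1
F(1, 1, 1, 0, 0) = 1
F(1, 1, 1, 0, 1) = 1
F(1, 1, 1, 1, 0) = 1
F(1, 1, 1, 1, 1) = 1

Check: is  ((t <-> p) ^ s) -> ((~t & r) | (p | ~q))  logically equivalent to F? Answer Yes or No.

Evaluate ((t <-> p) ^ s) -> ((~t & r) | (p | ~q)) on each row and compare to F:
  p=0, q=0, r=0, s=0, t=0: formula gives 1, F = 1 ✓
  p=0, q=0, r=0, s=0, t=1: formula gives 1, F = 1 ✓
  p=0, q=0, r=0, s=1, t=0: formula gives 1, F = 1 ✓
  p=0, q=0, r=0, s=1, t=1: formula gives 1, F = 1 ✓
  …and likewise for the remaining 28 rows.
No disagreement on any input; they are logically equivalent.

Yes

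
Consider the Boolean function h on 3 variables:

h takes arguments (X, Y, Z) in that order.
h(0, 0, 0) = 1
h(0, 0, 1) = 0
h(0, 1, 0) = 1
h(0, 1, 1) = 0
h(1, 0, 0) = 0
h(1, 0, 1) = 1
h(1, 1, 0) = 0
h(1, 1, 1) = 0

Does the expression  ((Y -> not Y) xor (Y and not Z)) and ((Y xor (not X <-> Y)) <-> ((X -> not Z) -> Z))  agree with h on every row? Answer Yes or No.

Yes

Evaluate ((Y -> not Y) xor (Y and not Z)) and ((Y xor (not X <-> Y)) <-> ((X -> not Z) -> Z)) on each row and compare to h:
  X=0, Y=0, Z=0: formula gives 1, h = 1 ✓
  X=0, Y=0, Z=1: formula gives 0, h = 0 ✓
  X=0, Y=1, Z=0: formula gives 1, h = 1 ✓
  X=0, Y=1, Z=1: formula gives 0, h = 0 ✓
  X=1, Y=0, Z=0: formula gives 0, h = 0 ✓
  … (the remaining 3 rows also agree.)
No disagreement on any input; they are logically equivalent.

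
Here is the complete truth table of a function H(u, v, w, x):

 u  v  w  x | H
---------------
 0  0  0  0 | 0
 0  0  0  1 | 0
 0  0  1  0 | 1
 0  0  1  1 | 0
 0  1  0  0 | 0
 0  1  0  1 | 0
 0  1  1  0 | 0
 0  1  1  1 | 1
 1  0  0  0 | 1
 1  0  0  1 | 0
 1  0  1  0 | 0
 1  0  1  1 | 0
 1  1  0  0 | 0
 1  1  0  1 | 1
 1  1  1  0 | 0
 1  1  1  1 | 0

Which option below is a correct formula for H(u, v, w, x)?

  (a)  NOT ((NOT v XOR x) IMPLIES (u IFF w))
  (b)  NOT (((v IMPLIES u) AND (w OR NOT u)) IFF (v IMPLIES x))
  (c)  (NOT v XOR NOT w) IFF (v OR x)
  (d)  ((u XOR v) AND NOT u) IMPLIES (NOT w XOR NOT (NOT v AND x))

(b) disagrees with H on (0,0,1,0) (formula → 0, table → 1); rule it out.
(c) disagrees with H on (0,0,0,0) (formula → 1, table → 0); rule it out.
(d) disagrees with H on (0,0,0,0) (formula → 1, table → 0); rule it out.
That leaves (a). Evaluating it on every row reproduces the table of H exactly.

a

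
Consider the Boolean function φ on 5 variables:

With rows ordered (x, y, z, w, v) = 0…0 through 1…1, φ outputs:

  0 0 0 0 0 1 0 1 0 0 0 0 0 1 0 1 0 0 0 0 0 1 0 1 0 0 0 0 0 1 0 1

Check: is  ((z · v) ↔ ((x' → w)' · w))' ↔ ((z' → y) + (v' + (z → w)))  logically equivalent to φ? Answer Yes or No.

Test each input against both φ and the formula:
  x=0, y=0, z=0, w=0, v=0: formula gives 0, φ = 0 ✓
  x=0, y=0, z=0, w=0, v=1: formula gives 0, φ = 0 ✓
  x=0, y=0, z=0, w=1, v=0: formula gives 0, φ = 0 ✓
  x=0, y=0, z=0, w=1, v=1: formula gives 0, φ = 0 ✓
  … (the remaining 28 rows also agree.)
No disagreement on any input; they are logically equivalent.

Yes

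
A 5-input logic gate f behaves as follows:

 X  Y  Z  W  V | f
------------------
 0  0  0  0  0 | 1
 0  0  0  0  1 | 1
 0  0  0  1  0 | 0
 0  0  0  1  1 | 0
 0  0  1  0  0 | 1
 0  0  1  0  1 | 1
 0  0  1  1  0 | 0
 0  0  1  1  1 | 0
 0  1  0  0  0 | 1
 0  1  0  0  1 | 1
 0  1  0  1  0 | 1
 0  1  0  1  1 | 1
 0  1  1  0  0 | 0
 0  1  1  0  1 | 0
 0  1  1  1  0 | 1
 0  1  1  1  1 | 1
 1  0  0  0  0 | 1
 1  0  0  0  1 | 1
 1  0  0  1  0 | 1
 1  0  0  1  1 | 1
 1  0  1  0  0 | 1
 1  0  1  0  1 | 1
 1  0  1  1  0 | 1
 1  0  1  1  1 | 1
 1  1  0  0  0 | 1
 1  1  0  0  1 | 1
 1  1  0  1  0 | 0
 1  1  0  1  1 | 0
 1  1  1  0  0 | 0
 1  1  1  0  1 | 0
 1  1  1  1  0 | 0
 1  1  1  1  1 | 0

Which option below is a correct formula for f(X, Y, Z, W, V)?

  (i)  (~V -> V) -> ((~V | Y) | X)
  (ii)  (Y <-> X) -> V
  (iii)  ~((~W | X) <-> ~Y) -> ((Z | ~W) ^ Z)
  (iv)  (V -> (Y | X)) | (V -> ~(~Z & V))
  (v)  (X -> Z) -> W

iii

(i): at (0,0,0,0,1) it gives 0, but f = 1 — eliminated.
(ii): at (0,0,0,0,0) it gives 0, but f = 1 — eliminated.
(iv): at (0,0,0,0,1) it gives 0, but f = 1 — eliminated.
(v): at (0,0,0,0,0) it gives 0, but f = 1 — eliminated.
That leaves (iii). Evaluating it on every row reproduces the table of f exactly.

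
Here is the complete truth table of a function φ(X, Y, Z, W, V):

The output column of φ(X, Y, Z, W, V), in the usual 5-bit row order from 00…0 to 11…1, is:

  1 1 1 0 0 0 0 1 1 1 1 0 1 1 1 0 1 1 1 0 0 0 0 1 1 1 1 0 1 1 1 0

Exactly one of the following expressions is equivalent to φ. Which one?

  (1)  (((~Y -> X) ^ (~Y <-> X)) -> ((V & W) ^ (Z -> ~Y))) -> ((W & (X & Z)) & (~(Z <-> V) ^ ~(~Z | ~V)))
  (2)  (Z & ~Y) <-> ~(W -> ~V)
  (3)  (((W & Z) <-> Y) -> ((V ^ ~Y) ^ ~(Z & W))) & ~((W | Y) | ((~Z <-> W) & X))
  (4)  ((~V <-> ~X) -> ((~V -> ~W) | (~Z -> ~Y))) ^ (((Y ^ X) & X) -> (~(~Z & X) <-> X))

2

(1): at (0,0,0,0,0) it gives 0, but φ = 1 — eliminated.
(3): at (0,0,0,0,0) it gives 0, but φ = 1 — eliminated.
(4): at (0,0,0,0,0) it gives 0, but φ = 1 — eliminated.
That leaves (2). Evaluating it on every row reproduces the table of φ exactly.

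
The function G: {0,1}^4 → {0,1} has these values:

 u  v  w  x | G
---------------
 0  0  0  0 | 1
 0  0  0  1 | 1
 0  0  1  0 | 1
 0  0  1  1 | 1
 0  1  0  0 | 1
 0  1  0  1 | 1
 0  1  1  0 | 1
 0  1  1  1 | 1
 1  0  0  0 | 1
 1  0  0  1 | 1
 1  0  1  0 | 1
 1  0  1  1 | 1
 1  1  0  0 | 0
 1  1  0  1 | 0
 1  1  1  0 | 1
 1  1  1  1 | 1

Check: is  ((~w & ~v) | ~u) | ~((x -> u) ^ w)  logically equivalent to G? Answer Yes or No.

Check the formula against G row by row:
  u=0, v=0, w=0, x=0: formula gives 1, G = 1 ✓
  u=0, v=0, w=0, x=1: formula gives 1, G = 1 ✓
  u=0, v=0, w=1, x=0: formula gives 1, G = 1 ✓
  u=0, v=0, w=1, x=1: formula gives 1, G = 1 ✓
  …and likewise for the remaining 12 rows.
All 16 rows match — the expression computes G exactly.

Yes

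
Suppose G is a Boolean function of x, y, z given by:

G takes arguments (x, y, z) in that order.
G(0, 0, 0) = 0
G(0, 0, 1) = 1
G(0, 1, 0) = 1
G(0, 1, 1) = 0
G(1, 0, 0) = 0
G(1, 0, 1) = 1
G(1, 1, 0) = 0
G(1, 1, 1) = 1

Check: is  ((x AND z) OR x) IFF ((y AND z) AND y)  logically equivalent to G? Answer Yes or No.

No

Check the formula against G row by row:
  x=0, y=0, z=0: formula gives 1, but G = 0 ✗
A single disagreement suffices: at (0,0,0) they differ, so the formula does not compute G.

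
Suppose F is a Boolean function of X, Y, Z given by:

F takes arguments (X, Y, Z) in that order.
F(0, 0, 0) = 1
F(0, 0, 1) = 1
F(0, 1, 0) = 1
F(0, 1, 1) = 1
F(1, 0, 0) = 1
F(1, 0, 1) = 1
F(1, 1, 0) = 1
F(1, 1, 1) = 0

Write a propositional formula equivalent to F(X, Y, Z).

The output is 0 only when every input is 1 — NAND of all inputs.

F(X, Y, Z) = ~((X & Y) & Z)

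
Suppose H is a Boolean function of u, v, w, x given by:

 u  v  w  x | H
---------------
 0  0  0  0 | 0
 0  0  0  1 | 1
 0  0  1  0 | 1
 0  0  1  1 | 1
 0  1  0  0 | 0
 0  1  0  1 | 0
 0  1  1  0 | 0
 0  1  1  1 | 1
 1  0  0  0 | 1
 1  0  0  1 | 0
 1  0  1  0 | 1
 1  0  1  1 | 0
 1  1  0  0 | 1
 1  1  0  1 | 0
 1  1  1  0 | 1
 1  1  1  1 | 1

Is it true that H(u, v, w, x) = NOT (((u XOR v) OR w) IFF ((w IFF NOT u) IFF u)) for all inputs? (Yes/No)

Check the formula against H row by row:
  u=0, v=0, w=0, x=0: formula gives 1, but H = 0 ✗
Since they disagree at (0,0,0,0), the expression is not a correct formula for H.

No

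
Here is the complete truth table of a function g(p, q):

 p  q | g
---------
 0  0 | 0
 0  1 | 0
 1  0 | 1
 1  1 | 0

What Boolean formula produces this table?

g(p, q) = p AND NOT q

1 only at (1,0): p AND NOT q.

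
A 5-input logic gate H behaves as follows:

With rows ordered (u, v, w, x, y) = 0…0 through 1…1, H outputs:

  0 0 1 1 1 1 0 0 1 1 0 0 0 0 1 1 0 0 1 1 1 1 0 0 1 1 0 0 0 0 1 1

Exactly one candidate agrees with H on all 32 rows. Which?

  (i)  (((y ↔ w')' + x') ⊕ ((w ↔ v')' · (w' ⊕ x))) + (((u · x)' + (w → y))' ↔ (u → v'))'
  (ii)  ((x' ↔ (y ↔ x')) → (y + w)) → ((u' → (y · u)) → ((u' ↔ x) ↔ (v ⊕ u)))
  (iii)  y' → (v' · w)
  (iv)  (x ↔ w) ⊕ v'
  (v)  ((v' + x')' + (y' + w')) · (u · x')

iv

(i) disagrees with H on (0,0,0,0,0) (formula → 1, table → 0); rule it out.
(ii) disagrees with H on (0,0,0,0,0) (formula → 1, table → 0); rule it out.
(iii) disagrees with H on (0,0,0,0,1) (formula → 1, table → 0); rule it out.
(v) disagrees with H on (0,0,0,1,0) (formula → 0, table → 1); rule it out.
(iv) is the remaining candidate, and it agrees with H on all 32 inputs.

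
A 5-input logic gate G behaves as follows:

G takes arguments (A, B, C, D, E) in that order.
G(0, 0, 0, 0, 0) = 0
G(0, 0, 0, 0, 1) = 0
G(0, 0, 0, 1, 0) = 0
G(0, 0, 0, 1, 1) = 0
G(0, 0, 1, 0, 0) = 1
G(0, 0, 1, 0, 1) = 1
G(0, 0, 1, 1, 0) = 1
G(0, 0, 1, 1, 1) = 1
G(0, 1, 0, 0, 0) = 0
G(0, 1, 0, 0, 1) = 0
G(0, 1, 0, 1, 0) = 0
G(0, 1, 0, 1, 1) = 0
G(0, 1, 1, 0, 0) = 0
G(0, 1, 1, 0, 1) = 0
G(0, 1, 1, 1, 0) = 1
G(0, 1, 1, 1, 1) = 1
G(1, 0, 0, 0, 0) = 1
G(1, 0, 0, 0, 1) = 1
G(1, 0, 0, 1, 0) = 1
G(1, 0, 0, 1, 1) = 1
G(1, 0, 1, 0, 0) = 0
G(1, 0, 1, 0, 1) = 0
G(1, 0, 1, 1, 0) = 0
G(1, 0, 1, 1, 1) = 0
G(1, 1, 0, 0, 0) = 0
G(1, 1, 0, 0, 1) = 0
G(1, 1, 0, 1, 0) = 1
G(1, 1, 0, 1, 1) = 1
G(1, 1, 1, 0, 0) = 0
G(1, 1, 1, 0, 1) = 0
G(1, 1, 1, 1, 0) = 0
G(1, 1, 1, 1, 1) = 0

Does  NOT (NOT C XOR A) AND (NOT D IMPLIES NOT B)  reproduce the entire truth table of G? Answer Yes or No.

Test each input against both G and the formula:
  A=0, B=0, C=0, D=0, E=0: formula gives 0, G = 0 ✓
  A=0, B=0, C=0, D=0, E=1: formula gives 0, G = 0 ✓
  A=0, B=0, C=0, D=1, E=0: formula gives 0, G = 0 ✓
  A=0, B=0, C=0, D=1, E=1: formula gives 0, G = 0 ✓
  …and likewise for the remaining 28 rows.
No disagreement on any input; they are logically equivalent.

Yes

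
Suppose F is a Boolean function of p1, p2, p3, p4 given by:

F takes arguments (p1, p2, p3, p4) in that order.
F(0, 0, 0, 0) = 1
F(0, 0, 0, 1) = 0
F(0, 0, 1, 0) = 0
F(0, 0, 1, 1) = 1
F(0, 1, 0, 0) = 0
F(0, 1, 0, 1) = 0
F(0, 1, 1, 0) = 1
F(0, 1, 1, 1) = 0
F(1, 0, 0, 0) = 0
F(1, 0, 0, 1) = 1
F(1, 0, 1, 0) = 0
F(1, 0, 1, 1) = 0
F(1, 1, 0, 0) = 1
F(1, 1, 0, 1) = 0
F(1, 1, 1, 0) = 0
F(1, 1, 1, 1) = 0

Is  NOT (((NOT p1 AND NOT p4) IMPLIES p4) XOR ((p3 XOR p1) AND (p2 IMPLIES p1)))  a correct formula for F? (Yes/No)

No

Evaluate NOT (((NOT p1 AND NOT p4) IMPLIES p4) XOR ((p3 XOR p1) AND (p2 IMPLIES p1))) on each row and compare to F:
  p1=0, p2=0, p3=0, p4=0: formula gives 1, F = 1 ✓
  p1=0, p2=0, p3=0, p4=1: formula gives 0, F = 0 ✓
  p1=0, p2=0, p3=1, p4=0: formula gives 0, F = 0 ✓
  p1=0, p2=0, p3=1, p4=1: formula gives 1, F = 1 ✓
  p1=0, p2=1, p3=0, p4=0: formula gives 1, but F = 0 ✗
Since they disagree at (0,1,0,0), the expression is not a correct formula for F.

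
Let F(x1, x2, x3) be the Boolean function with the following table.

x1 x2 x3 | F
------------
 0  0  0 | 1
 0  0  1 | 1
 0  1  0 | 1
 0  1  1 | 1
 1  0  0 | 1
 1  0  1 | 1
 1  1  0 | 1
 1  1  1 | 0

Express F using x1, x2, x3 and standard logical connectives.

F(x1, x2, x3) = ¬((x1 ∧ x2) ∧ x3)

Only row (1,1,1) gives 0. So F is 1 everywhere except there — the complement of the minterm x1·x2·x3.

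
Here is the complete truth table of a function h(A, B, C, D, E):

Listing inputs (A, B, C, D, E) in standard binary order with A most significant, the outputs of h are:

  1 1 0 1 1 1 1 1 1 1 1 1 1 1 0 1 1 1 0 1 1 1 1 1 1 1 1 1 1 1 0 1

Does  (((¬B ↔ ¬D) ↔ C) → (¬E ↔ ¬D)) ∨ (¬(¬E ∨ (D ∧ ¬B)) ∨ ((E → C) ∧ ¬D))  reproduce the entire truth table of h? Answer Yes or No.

Evaluate (((¬B ↔ ¬D) ↔ C) → (¬E ↔ ¬D)) ∨ (¬(¬E ∨ (D ∧ ¬B)) ∨ ((E → C) ∧ ¬D)) on each row and compare to h:
  A=0, B=0, C=0, D=0, E=0: formula gives 1, h = 1 ✓
  A=0, B=0, C=0, D=0, E=1: formula gives 1, h = 1 ✓
  A=0, B=0, C=0, D=1, E=0: formula gives 0, h = 0 ✓
  A=0, B=0, C=0, D=1, E=1: formula gives 1, h = 1 ✓
  … (the remaining 28 rows also agree.)
Every row agrees, so the formula is equivalent.

Yes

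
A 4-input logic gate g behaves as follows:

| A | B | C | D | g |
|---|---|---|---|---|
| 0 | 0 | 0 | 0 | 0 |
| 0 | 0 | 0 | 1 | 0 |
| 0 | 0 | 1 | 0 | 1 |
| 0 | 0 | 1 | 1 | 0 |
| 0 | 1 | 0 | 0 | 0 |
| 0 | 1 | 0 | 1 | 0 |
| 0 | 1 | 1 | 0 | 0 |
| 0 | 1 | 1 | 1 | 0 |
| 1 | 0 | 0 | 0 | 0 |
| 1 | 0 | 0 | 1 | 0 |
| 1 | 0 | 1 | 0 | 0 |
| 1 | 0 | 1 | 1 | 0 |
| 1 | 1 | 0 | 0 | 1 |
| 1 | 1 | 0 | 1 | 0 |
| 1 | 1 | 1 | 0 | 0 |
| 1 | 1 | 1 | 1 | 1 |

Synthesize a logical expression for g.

Collect the rows where g=1 — (0,0,1,0), (1,1,0,0), (1,1,1,1) — and write one minterm per row: ¬A·¬B·C·¬D, A·B·¬C·¬D, A·B·C·D. Their union (logical OR) reproduces the table exactly.

g(A, B, C, D) = ((((not A and not B) and C) and not D) or (((A and B) and not C) and not D)) or (((A and B) and C) and D)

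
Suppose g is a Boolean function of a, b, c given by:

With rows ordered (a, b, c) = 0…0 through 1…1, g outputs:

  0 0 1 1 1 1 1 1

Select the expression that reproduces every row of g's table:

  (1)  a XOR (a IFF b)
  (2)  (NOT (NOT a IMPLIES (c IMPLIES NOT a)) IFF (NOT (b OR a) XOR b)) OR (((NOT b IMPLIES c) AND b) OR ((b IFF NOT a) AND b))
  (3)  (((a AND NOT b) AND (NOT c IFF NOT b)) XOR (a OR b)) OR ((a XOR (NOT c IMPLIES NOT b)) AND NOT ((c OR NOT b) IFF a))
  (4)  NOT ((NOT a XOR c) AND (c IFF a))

(1) fails at (0,0,0): the formula yields 1, g is 0.
(3) fails at (0,0,0): the formula yields 1, g is 0.
(4) fails at (0,0,1): the formula yields 1, g is 0.
That leaves (2). Evaluating it on every row reproduces the table of g exactly.

2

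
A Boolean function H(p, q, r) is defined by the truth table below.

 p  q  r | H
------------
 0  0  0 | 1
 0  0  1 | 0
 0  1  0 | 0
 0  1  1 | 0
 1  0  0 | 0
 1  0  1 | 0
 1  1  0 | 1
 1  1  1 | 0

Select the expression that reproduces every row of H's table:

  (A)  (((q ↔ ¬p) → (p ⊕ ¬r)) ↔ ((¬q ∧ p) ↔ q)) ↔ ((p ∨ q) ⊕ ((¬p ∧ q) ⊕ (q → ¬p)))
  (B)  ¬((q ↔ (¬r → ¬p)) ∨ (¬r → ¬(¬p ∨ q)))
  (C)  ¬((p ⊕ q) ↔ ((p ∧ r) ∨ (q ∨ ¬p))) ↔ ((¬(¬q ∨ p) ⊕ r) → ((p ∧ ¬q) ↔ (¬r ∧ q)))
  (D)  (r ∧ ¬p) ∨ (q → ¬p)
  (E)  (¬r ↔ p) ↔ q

(A) disagrees with H on (0,0,1) (formula → 1, table → 0); rule it out.
(C) disagrees with H on (0,0,1) (formula → 1, table → 0); rule it out.
(D) disagrees with H on (0,0,1) (formula → 1, table → 0); rule it out.
(E) disagrees with H on (0,1,1) (formula → 1, table → 0); rule it out.
(B) is the remaining candidate, and it agrees with H on all 8 inputs.

B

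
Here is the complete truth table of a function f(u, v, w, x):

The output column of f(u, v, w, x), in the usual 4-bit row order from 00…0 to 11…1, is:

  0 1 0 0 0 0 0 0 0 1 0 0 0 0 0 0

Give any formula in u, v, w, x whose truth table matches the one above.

f=1 on 2 inputs: (0,0,0,1), (1,0,0,1). Reading each as a conjunction of literals (¬u·¬v·¬w·x, u·¬v·¬w·x) and taking the OR gives the canonical DNF.

f(u, v, w, x) = (((not u and not v) and not w) and x) or (((u and not v) and not w) and x)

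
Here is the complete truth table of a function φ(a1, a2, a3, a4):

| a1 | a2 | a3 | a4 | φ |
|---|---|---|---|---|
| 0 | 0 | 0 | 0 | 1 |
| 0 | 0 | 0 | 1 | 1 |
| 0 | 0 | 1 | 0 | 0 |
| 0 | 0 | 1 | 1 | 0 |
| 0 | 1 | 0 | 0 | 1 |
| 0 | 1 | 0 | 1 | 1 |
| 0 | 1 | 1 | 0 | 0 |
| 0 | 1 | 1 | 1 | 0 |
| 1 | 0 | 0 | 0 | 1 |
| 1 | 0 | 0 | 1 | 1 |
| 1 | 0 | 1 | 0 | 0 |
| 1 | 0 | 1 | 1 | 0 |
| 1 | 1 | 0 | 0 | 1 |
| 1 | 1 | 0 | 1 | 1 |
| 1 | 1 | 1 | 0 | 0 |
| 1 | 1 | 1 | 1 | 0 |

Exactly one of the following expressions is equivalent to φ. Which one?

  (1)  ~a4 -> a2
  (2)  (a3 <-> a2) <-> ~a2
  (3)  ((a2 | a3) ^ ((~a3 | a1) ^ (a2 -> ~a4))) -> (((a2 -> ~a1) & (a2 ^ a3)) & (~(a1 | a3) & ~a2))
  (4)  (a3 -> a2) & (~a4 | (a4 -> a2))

(1): at (0,0,0,0) it gives 0, but φ = 1 — eliminated.
(3): at (0,0,1,0) it gives 1, but φ = 0 — eliminated.
(4): at (0,0,0,1) it gives 0, but φ = 1 — eliminated.
(2) is the remaining candidate, and it agrees with φ on all 16 inputs.

2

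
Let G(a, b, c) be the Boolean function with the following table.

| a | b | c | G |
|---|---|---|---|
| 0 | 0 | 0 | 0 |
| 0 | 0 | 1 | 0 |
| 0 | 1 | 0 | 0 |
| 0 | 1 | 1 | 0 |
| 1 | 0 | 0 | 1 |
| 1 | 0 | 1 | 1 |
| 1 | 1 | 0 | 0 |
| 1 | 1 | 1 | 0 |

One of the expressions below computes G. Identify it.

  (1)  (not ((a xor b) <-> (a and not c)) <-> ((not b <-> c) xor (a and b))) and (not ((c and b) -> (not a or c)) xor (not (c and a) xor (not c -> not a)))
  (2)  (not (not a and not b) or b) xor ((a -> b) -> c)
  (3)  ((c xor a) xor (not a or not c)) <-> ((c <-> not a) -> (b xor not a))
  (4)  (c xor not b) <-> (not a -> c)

(2) fails at (0,0,1): the formula yields 1, G is 0.
(3) fails at (0,0,0): the formula yields 1, G is 0.
(4) fails at (0,1,0): the formula yields 1, G is 0.
That leaves (1). Evaluating it on every row reproduces the table of G exactly.

1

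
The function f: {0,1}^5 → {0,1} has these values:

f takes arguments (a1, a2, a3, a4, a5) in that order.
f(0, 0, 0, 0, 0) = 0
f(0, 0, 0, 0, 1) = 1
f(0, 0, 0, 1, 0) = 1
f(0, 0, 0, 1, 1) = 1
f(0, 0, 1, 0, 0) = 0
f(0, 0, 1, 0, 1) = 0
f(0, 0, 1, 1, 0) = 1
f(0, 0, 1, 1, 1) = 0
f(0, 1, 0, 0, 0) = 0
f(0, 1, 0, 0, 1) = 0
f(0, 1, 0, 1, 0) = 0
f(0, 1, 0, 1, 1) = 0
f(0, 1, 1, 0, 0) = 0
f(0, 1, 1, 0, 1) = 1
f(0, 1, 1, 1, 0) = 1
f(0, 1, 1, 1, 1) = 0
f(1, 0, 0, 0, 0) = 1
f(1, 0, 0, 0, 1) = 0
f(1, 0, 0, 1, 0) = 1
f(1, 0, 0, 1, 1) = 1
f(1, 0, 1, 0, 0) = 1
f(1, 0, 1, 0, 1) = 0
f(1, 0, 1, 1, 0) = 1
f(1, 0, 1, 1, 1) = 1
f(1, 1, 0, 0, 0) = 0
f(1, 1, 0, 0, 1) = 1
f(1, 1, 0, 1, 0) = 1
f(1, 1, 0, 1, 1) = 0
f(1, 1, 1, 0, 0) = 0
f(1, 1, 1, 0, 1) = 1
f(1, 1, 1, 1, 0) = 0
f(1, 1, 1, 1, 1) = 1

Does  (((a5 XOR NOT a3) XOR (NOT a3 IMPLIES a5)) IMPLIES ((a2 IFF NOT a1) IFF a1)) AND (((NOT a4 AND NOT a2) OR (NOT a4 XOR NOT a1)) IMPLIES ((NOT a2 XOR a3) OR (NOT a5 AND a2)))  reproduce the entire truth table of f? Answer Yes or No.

Check the formula against f row by row:
  a1=0, a2=0, a3=0, a4=0, a5=0: formula gives 1, but f = 0 ✗
Since they disagree at (0,0,0,0,0), the expression is not a correct formula for f.

No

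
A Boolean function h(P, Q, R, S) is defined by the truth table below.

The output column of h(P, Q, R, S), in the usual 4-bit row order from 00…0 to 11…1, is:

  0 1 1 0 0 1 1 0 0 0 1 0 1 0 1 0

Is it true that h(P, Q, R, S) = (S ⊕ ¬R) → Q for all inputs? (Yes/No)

No

Check the formula against h row by row:
  P=0, Q=0, R=0, S=0: formula gives 0, h = 0 ✓
  P=0, Q=0, R=0, S=1: formula gives 1, h = 1 ✓
  P=0, Q=0, R=1, S=0: formula gives 1, h = 1 ✓
  P=0, Q=0, R=1, S=1: formula gives 0, h = 0 ✓
  P=0, Q=1, R=0, S=0: formula gives 1, but h = 0 ✗
A single disagreement suffices: at (0,1,0,0) they differ, so the formula does not compute h.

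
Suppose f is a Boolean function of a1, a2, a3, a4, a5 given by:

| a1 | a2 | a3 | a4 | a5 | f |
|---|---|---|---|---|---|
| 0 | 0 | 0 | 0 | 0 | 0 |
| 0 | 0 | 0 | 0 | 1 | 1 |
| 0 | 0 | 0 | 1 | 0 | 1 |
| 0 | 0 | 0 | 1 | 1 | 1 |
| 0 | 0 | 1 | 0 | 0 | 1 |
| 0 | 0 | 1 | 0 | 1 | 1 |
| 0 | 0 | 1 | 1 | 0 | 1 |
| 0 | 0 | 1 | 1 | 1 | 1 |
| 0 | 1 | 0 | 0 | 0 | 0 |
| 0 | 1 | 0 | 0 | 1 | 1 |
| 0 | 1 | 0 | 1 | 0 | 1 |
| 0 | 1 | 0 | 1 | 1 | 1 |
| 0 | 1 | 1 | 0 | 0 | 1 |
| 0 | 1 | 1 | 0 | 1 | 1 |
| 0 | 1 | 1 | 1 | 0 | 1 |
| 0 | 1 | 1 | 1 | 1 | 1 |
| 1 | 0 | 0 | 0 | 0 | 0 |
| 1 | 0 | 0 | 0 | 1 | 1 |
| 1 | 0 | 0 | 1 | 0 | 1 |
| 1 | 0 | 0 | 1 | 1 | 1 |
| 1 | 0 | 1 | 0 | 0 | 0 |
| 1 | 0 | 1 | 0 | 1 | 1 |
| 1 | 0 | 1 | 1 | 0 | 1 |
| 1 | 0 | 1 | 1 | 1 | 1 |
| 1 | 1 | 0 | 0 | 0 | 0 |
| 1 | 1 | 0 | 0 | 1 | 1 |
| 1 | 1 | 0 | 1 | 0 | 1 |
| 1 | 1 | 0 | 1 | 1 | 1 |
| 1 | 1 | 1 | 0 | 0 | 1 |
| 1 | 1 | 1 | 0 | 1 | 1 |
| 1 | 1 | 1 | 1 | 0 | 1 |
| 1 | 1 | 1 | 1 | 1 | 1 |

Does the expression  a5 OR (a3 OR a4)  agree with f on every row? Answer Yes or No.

Test each input against both f and the formula:
  a1=0, a2=0, a3=0, a4=0, a5=0: formula gives 0, f = 0 ✓
  a1=0, a2=0, a3=0, a4=0, a5=1: formula gives 1, f = 1 ✓
  a1=0, a2=0, a3=0, a4=1, a5=0: formula gives 1, f = 1 ✓
  a1=0, a2=0, a3=0, a4=1, a5=1: formula gives 1, f = 1 ✓
  …
  a1=1, a2=0, a3=1, a4=0, a5=0: formula gives 1, but f = 0 ✗
A single disagreement suffices: at (1,0,1,0,0) they differ, so the formula does not compute f.

No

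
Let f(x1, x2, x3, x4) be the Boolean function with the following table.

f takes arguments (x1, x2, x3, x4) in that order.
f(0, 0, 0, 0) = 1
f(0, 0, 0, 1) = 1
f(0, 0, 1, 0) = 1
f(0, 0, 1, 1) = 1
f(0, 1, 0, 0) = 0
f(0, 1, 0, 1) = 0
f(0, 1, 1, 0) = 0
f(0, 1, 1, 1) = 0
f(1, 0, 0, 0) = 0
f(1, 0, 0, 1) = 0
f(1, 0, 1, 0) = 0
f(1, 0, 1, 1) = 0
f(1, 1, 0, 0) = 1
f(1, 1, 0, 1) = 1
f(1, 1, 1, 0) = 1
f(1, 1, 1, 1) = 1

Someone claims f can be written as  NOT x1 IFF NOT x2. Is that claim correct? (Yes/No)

Check the formula against f row by row:
  x1=0, x2=0, x3=0, x4=0: formula gives 1, f = 1 ✓
  x1=0, x2=0, x3=0, x4=1: formula gives 1, f = 1 ✓
  x1=0, x2=0, x3=1, x4=0: formula gives 1, f = 1 ✓
  x1=0, x2=0, x3=1, x4=1: formula gives 1, f = 1 ✓
  … (the remaining 12 rows also agree.)
Every row agrees, so the formula is equivalent.

Yes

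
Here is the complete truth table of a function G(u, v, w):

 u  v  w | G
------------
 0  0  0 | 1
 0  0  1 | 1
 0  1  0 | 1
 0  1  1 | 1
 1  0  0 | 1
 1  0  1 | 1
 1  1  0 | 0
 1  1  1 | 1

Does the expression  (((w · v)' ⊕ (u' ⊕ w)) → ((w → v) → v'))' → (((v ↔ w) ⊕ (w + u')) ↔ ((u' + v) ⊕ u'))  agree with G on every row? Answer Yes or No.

Test each input against both G and the formula:
  u=0, v=0, w=0: formula gives 1, G = 1 ✓
  u=0, v=0, w=1: formula gives 1, G = 1 ✓
  u=0, v=1, w=0: formula gives 1, G = 1 ✓
  u=0, v=1, w=1: formula gives 1, G = 1 ✓
  u=1, v=0, w=0: formula gives 1, G = 1 ✓
  …
  u=1, v=1, w=1: formula gives 0, but G = 1 ✗
A single disagreement suffices: at (1,1,1) they differ, so the formula does not compute G.

No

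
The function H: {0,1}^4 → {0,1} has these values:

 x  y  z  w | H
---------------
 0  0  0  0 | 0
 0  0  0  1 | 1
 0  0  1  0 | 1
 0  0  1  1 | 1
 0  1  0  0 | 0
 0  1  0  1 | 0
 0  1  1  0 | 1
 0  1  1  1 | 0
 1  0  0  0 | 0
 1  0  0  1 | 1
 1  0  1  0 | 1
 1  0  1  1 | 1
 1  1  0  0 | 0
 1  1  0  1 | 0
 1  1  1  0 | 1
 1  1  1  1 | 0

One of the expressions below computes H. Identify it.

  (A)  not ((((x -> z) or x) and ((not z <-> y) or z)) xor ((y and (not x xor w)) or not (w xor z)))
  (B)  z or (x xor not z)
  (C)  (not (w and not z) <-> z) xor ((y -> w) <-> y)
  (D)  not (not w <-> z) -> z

(A): at (0,0,1,0) it gives 0, but H = 1 — eliminated.
(B): at (0,0,0,0) it gives 1, but H = 0 — eliminated.
(D): at (0,1,0,1) it gives 1, but H = 0 — eliminated.
(C) is the remaining candidate, and it agrees with H on all 16 inputs.

C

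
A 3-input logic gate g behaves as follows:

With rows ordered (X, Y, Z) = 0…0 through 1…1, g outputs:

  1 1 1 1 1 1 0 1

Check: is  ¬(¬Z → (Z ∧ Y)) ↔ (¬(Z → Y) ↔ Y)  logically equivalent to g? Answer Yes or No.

No

Check the formula against g row by row:
  X=0, Y=0, Z=0: formula gives 1, g = 1 ✓
  X=0, Y=0, Z=1: formula gives 1, g = 1 ✓
  X=0, Y=1, Z=0: formula gives 0, but g = 1 ✗
Row (0,1,0) is a counterexample, so the formula is not equivalent to g.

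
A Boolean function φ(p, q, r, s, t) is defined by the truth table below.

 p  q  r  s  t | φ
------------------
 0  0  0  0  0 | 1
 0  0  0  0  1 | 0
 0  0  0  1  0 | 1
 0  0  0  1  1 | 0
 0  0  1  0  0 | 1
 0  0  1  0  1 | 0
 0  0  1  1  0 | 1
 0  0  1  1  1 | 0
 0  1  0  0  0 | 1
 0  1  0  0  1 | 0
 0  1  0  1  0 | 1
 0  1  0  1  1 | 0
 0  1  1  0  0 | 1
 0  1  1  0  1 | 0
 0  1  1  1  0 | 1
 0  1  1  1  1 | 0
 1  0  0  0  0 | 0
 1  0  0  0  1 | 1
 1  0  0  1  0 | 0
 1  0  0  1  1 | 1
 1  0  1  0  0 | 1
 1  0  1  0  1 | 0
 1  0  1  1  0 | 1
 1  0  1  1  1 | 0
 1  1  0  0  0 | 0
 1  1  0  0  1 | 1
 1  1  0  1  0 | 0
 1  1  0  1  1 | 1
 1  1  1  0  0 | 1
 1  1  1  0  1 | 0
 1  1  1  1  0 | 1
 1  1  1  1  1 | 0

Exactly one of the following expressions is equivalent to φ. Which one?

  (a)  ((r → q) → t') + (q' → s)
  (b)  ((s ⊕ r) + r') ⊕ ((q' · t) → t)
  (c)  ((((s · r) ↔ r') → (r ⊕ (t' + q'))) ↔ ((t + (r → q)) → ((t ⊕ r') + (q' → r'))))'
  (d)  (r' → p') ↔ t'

(a) fails at (0,0,0,1,1): the formula yields 1, φ is 0.
(b) fails at (0,0,0,0,0): the formula yields 0, φ is 1.
(c) fails at (0,0,0,0,0): the formula yields 0, φ is 1.
That leaves (d). Evaluating it on every row reproduces the table of φ exactly.

d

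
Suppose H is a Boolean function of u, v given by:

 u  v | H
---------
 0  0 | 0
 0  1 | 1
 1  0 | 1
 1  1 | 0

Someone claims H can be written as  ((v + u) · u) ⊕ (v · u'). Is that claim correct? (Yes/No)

No

Test each input against both H and the formula:
  u=0, v=0: formula gives 0, H = 0 ✓
  u=0, v=1: formula gives 1, H = 1 ✓
  u=1, v=0: formula gives 1, H = 1 ✓
  u=1, v=1: formula gives 1, but H = 0 ✗
Row (1,1) is a counterexample, so the formula is not equivalent to H.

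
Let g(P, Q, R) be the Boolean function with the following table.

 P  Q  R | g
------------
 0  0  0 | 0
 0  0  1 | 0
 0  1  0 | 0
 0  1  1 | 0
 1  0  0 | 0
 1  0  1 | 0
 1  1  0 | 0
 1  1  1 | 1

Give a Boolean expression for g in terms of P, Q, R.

g(P, Q, R) = (P and Q) and R

The output is 1 only when every input is 1 — the AND of all inputs.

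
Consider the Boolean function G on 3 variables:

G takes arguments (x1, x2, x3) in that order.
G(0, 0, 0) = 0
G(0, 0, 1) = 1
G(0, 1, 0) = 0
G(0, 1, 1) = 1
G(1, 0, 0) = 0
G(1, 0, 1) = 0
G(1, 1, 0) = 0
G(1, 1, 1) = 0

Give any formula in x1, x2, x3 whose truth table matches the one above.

G(x1, x2, x3) = ((~x1 & ~x2) & x3) | ((~x1 & x2) & x3)

Collect the rows where G=1 — (0,0,1), (0,1,1) — and write one minterm per row: ¬x1·¬x2·x3, ¬x1·x2·x3. Their union (logical OR) reproduces the table exactly.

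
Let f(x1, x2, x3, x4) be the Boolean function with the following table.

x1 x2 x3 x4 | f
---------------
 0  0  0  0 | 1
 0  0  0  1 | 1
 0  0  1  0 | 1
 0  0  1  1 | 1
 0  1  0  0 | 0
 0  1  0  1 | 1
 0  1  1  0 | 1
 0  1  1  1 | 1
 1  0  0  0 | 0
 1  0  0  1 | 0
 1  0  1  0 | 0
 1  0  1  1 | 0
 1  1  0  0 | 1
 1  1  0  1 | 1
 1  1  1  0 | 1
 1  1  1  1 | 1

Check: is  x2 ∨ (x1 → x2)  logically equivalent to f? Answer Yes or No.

Check the formula against f row by row:
  x1=0, x2=0, x3=0, x4=0: formula gives 1, f = 1 ✓
  x1=0, x2=0, x3=0, x4=1: formula gives 1, f = 1 ✓
  x1=0, x2=0, x3=1, x4=0: formula gives 1, f = 1 ✓
  x1=0, x2=0, x3=1, x4=1: formula gives 1, f = 1 ✓
  x1=0, x2=1, x3=0, x4=0: formula gives 1, but f = 0 ✗
Since they disagree at (0,1,0,0), the expression is not a correct formula for f.

No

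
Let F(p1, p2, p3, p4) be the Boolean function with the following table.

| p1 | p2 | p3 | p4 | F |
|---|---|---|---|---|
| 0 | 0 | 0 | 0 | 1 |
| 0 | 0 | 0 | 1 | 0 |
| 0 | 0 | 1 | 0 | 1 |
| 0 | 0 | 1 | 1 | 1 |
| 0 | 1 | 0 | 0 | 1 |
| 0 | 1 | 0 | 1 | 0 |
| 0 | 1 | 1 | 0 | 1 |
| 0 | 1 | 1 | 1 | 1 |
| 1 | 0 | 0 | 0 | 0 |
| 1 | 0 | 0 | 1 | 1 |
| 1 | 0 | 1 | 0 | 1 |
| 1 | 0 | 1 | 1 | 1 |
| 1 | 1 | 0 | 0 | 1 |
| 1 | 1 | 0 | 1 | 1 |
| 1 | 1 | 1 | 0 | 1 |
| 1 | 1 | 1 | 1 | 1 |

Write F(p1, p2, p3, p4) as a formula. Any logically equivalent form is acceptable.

The 0-rows are (0,0,0,1), (0,1,0,1), (1,0,0,0). Take each as a conjunction (¬p1·¬p2·¬p3·p4, ¬p1·p2·¬p3·p4, p1·¬p2·¬p3·¬p4), form their disjunction, and complement — that gives a formula that is 1 everywhere F is.

F(p1, p2, p3, p4) = (((((p1' · p2') · p3') · p4) + (((p1' · p2) · p3') · p4)) + (((p1 · p2') · p3') · p4'))'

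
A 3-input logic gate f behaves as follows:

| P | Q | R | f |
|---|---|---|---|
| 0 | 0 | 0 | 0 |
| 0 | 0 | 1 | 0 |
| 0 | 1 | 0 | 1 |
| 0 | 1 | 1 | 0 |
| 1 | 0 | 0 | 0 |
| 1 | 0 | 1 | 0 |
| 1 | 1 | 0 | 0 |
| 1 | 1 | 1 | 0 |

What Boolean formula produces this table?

Only row (0,1,0) gives 1. That row's minterm ¬P·Q·¬R is f directly.

f(P, Q, R) = (not P and Q) and not R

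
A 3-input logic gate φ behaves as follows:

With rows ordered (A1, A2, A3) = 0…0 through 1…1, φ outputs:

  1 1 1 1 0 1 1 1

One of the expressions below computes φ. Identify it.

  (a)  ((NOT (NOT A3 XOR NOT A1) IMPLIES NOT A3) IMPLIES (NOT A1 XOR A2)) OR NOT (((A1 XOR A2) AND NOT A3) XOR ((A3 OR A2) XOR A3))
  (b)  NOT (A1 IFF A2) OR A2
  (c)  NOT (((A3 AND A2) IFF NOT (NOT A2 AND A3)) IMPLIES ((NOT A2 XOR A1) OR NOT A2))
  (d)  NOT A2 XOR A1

(b): at (0,0,0) it gives 0, but φ = 1 — eliminated.
(c): at (0,0,0) it gives 0, but φ = 1 — eliminated.
(d): at (0,1,0) it gives 0, but φ = 1 — eliminated.
(a) is the remaining candidate, and it agrees with φ on all 8 inputs.

a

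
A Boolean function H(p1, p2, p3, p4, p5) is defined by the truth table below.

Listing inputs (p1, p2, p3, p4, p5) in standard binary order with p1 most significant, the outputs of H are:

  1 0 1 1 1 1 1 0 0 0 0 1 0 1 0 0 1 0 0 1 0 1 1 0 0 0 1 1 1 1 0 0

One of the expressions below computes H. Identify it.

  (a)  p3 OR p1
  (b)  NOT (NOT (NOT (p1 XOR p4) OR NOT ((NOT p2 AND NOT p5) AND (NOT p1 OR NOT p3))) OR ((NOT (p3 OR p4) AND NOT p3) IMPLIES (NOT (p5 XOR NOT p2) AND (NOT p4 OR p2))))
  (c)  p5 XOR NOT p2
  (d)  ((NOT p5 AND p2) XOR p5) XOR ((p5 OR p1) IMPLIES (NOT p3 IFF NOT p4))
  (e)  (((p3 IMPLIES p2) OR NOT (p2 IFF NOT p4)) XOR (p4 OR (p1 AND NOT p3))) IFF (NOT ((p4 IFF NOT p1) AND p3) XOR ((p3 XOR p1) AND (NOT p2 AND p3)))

d

(a): at (0,0,0,0,0) it gives 0, but H = 1 — eliminated.
(b): at (0,0,0,1,0) it gives 0, but H = 1 — eliminated.
(c): at (0,0,0,1,1) it gives 0, but H = 1 — eliminated.
(e): at (0,0,0,0,1) it gives 1, but H = 0 — eliminated.
(d) is the remaining candidate, and it agrees with H on all 32 inputs.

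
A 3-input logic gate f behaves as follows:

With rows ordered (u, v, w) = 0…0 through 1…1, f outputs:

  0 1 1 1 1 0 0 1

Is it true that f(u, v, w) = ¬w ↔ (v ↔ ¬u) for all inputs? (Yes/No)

No

Evaluate ¬w ↔ (v ↔ ¬u) on each row and compare to f:
  u=0, v=0, w=0: formula gives 0, f = 0 ✓
  u=0, v=0, w=1: formula gives 1, f = 1 ✓
  u=0, v=1, w=0: formula gives 1, f = 1 ✓
  u=0, v=1, w=1: formula gives 0, but f = 1 ✗
Row (0,1,1) is a counterexample, so the formula is not equivalent to f.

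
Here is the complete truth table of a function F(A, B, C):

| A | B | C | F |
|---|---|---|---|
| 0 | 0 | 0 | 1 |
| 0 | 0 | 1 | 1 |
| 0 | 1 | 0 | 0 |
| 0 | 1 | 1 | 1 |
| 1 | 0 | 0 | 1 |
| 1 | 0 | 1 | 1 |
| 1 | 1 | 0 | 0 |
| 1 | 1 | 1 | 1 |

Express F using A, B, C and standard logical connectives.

F(A, B, C) = ~(((~A & B) & ~C) | ((A & B) & ~C))

There are just 2 zero rows: (0,1,0), (1,1,0). Their minterms are ¬A·B·¬C, A·B·¬C; the OR of those covers precisely the 0-outputs, and negating it yields F.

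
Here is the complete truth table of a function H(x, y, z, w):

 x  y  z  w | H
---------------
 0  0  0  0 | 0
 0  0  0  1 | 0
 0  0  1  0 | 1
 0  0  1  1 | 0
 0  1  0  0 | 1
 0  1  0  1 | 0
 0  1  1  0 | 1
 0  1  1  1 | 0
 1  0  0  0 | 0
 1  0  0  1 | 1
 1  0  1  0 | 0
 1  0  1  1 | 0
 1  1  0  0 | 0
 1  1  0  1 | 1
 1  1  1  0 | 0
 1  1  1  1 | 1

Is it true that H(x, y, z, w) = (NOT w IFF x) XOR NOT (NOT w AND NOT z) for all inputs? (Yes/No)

No

Check the formula against H row by row:
  x=0, y=0, z=0, w=0: formula gives 0, H = 0 ✓
  x=0, y=0, z=0, w=1: formula gives 0, H = 0 ✓
  x=0, y=0, z=1, w=0: formula gives 1, H = 1 ✓
  x=0, y=0, z=1, w=1: formula gives 0, H = 0 ✓
  x=0, y=1, z=0, w=0: formula gives 0, but H = 1 ✗
Since they disagree at (0,1,0,0), the expression is not a correct formula for H.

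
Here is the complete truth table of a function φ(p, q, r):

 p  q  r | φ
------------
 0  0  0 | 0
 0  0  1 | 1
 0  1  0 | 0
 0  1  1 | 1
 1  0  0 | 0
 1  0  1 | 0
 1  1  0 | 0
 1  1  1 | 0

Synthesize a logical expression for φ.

The 1-rows are (0,0,1), (0,1,1). Each contributes one minterm — ¬p·¬q·r; ¬p·q·r — and their disjunction is a sum-of-products form of φ.

φ(p, q, r) = ((NOT p AND NOT q) AND r) OR ((NOT p AND q) AND r)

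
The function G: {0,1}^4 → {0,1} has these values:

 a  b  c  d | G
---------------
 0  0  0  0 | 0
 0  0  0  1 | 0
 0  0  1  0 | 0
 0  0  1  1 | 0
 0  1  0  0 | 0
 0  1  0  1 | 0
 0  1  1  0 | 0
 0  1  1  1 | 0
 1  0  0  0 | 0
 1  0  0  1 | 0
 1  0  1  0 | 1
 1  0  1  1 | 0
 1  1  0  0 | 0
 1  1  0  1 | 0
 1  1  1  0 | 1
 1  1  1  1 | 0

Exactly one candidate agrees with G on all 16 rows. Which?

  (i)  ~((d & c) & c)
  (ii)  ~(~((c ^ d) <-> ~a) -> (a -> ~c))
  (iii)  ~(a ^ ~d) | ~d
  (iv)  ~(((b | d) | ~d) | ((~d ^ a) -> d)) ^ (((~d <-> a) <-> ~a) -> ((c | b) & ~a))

ii

(i) disagrees with G on (0,0,0,0) (formula → 1, table → 0); rule it out.
(iii) disagrees with G on (0,0,0,0) (formula → 1, table → 0); rule it out.
(iv) disagrees with G on (0,0,0,0) (formula → 1, table → 0); rule it out.
That leaves (ii). Evaluating it on every row reproduces the table of G exactly.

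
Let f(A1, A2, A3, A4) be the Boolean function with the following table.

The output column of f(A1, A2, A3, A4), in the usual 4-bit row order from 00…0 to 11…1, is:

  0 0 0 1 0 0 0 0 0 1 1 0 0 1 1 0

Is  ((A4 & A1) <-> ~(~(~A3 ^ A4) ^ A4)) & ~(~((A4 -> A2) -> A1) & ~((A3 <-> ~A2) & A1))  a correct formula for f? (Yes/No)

Yes

Check the formula against f row by row:
  A1=0, A2=0, A3=0, A4=0: formula gives 0, f = 0 ✓
  A1=0, A2=0, A3=0, A4=1: formula gives 0, f = 0 ✓
  A1=0, A2=0, A3=1, A4=0: formula gives 0, f = 0 ✓
  A1=0, A2=0, A3=1, A4=1: formula gives 1, f = 1 ✓
  … (the remaining 12 rows also agree.)
No disagreement on any input; they are logically equivalent.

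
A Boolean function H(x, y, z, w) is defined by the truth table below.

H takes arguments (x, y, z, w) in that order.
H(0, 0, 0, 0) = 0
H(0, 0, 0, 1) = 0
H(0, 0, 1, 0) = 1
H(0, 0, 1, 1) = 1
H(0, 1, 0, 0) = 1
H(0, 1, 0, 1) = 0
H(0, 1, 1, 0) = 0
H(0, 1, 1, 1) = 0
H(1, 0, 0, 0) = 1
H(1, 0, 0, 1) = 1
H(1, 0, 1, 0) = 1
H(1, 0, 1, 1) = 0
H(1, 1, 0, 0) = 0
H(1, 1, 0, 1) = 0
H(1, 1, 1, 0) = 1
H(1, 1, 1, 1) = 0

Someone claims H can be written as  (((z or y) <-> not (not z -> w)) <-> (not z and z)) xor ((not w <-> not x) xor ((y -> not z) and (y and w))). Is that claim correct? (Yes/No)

No

Check the formula against H row by row:
  x=0, y=0, z=0, w=0: formula gives 0, H = 0 ✓
  x=0, y=0, z=0, w=1: formula gives 0, H = 0 ✓
  x=0, y=0, z=1, w=0: formula gives 0, but H = 1 ✗
A single disagreement suffices: at (0,0,1,0) they differ, so the formula does not compute H.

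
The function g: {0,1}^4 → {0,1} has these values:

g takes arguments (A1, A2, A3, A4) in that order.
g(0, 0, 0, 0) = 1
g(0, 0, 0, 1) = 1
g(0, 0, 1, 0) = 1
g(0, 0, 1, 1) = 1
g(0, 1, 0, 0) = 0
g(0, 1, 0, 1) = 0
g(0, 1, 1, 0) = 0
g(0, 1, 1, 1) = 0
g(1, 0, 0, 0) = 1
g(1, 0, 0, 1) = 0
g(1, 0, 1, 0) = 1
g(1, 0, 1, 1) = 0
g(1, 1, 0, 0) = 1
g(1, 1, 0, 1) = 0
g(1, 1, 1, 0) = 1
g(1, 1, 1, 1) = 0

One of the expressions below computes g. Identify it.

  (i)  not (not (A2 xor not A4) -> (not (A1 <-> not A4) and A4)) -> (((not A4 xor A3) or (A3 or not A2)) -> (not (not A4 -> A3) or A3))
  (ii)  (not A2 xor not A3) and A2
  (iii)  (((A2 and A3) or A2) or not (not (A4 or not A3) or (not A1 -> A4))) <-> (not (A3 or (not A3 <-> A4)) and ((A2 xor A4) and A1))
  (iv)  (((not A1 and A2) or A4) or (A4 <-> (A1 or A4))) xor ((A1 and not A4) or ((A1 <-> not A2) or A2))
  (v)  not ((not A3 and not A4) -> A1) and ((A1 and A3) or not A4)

iv

(i) disagrees with g on (0,0,0,1) (formula → 0, table → 1); rule it out.
(ii) disagrees with g on (0,0,0,0) (formula → 0, table → 1); rule it out.
(iii) disagrees with g on (0,0,0,0) (formula → 0, table → 1); rule it out.
(v) disagrees with g on (0,0,0,1) (formula → 0, table → 1); rule it out.
(iv) is the remaining candidate, and it agrees with g on all 16 inputs.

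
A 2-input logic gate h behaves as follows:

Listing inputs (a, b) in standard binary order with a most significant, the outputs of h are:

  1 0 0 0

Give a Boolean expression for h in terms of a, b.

The output is 1 only when every input is 0 — NOR of all inputs.

h(a, b) = not (a or b)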